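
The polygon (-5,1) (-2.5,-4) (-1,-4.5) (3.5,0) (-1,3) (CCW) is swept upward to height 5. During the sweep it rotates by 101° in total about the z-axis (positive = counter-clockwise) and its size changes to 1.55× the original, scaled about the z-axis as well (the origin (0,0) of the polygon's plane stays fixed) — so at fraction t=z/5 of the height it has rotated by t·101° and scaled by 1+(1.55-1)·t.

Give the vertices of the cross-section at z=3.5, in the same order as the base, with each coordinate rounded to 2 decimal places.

t = z/height = 3.5/5 = 0.7
s = 1 + (scale-1)·z/height = 1 + (1.55-1)·3.5/5 = 1.385000
θ = twist·z/height = 101°·3.5/5 = 70.7000° = 1.233948 rad
cos θ = 0.330514, sin θ = 0.943801 (intermediates below are computed at full precision and shown rounded to 5 d.p.)
v1: (-5,1) → rotate → (-2.59637,-4.38849) → ×s → (-3.59598,-6.07806) → (-3.60,-6.08)
v2: (-2.5,-4) → rotate → (2.94892,-3.68156) → ×s → (4.08425,-5.09896) → (4.08,-5.10)
v3: (-1,-4.5) → rotate → (3.91659,-2.43112) → ×s → (5.42448,-3.36710) → (5.42,-3.37)
v4: (3.5,0) → rotate → (1.15680,3.30330) → ×s → (1.60217,4.57508) → (1.60,4.58)
v5: (-1,3) → rotate → (-3.16192,0.04774) → ×s → (-4.37926,0.06612) → (-4.38,0.07)

Cross-section at z=3.5: (-3.60,-6.08) (4.08,-5.10) (5.42,-3.37) (1.60,4.58) (-4.38,0.07)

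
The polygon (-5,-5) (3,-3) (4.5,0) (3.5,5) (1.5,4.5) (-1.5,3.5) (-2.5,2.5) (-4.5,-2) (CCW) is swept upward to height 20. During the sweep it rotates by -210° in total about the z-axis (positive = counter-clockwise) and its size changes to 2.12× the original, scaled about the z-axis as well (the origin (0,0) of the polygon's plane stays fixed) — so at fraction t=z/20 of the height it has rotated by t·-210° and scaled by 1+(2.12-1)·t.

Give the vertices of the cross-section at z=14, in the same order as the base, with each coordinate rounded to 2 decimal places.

t = z/height = 14/20 = 0.7
s = 1 + (scale-1)·z/height = 1 + (2.12-1)·14/20 = 1.784000
θ = twist·z/height = -210°·14/20 = -147.0000° = -2.565634 rad
cos θ = -0.838671, sin θ = -0.544639 (intermediates below are computed at full precision and shown rounded to 5 d.p.)
v1: (-5,-5) → rotate → (1.47016,6.91655) → ×s → (2.62276,12.33912) → (2.62,12.34)
v2: (3,-3) → rotate → (-4.14993,0.88209) → ×s → (-7.40347,1.57366) → (-7.40,1.57)
v3: (4.5,0) → rotate → (-3.77402,-2.45088) → ×s → (-6.73285,-4.37236) → (-6.73,-4.37)
v4: (3.5,5) → rotate → (-0.21215,-6.09959) → ×s → (-0.37848,-10.88167) → (-0.38,-10.88)
v5: (1.5,4.5) → rotate → (1.19287,-4.59098) → ×s → (2.12808,-8.19030) → (2.13,-8.19)
v6: (-1.5,3.5) → rotate → (3.16424,-2.11839) → ×s → (5.64501,-3.77920) → (5.65,-3.78)
v7: (-2.5,2.5) → rotate → (3.45827,-0.73508) → ×s → (6.16956,-1.31138) → (6.17,-1.31)
v8: (-4.5,-2) → rotate → (2.68474,4.12822) → ×s → (4.78958,7.36474) → (4.79,7.36)

Cross-section at z=14: (2.62,12.34) (-7.40,1.57) (-6.73,-4.37) (-0.38,-10.88) (2.13,-8.19) (5.65,-3.78) (6.17,-1.31) (4.79,7.36)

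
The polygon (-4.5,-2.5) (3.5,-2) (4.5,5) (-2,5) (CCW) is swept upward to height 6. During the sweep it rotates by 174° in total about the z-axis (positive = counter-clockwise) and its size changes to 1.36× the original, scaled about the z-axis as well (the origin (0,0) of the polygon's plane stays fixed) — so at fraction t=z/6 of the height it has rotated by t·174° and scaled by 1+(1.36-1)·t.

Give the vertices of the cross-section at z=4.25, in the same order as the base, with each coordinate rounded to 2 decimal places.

t = z/height = 4.25/6 = 0.708333
s = 1 + (scale-1)·z/height = 1 + (1.36-1)·4.25/6 = 1.255000
θ = twist·z/height = 174°·4.25/6 = 123.2500° = 2.151118 rad
cos θ = -0.548293, sin θ = 0.836286 (intermediates below are computed at full precision and shown rounded to 5 d.p.)
v1: (-4.5,-2.5) → rotate → (4.55803,-2.39255) → ×s → (5.72033,-3.00266) → (5.72,-3.00)
v2: (3.5,-2) → rotate → (-0.24645,4.02359) → ×s → (-0.30930,5.04960) → (-0.31,5.05)
v3: (4.5,5) → rotate → (-6.64875,1.02182) → ×s → (-8.34418,1.28239) → (-8.34,1.28)
v4: (-2,5) → rotate → (-3.08484,-4.41404) → ×s → (-3.87148,-5.53962) → (-3.87,-5.54)

Cross-section at z=4.25: (5.72,-3.00) (-0.31,5.05) (-8.34,1.28) (-3.87,-5.54)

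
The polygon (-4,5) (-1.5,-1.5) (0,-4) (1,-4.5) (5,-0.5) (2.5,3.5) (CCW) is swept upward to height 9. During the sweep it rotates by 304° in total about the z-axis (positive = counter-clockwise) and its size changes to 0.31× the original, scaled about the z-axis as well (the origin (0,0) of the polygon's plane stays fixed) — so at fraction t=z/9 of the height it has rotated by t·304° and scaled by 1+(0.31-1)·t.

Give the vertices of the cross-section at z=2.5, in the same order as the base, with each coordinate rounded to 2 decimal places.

Cross-section at z=2.5: (-4.34,-2.83) (1.09,-1.32) (3.22,-0.31) (3.70,0.45) (0.79,3.98) (-2.62,2.29)

t = z/height = 2.5/9 = 0.277778
s = 1 + (scale-1)·z/height = 1 + (0.31-1)·2.5/9 = 0.808333
θ = twist·z/height = 304°·2.5/9 = 84.4444° = 1.473834 rad
cos θ = 0.096811, sin θ = 0.995303 (intermediates below are computed at full precision and shown rounded to 5 d.p.)
v1: (-4,5) → rotate → (-5.36376,-3.49716) → ×s → (-4.33570,-2.82687) → (-4.34,-2.83)
v2: (-1.5,-1.5) → rotate → (1.34774,-1.63817) → ×s → (1.08942,-1.32419) → (1.09,-1.32)
v3: (0,-4) → rotate → (3.98121,-0.38724) → ×s → (3.21815,-0.31302) → (3.22,-0.31)
v4: (1,-4.5) → rotate → (4.57567,0.55965) → ×s → (3.69867,0.45239) → (3.70,0.45)
v5: (5,-0.5) → rotate → (0.98171,4.92811) → ×s → (0.79355,3.98355) → (0.79,3.98)
v6: (2.5,3.5) → rotate → (-3.24153,2.82710) → ×s → (-2.62024,2.28524) → (-2.62,2.29)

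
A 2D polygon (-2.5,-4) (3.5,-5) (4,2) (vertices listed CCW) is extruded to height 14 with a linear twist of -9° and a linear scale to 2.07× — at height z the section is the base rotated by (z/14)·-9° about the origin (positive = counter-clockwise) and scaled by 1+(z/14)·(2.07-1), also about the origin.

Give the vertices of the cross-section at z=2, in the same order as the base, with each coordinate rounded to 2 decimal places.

Cross-section at z=2: (-2.98,-4.55) (3.90,-5.85) (4.66,2.20)

t = z/height = 2/14 = 0.142857
s = 1 + (scale-1)·z/height = 1 + (2.07-1)·2/14 = 1.152857
θ = twist·z/height = -9°·2/14 = -1.2857° = -0.022440 rad
cos θ = 0.999748, sin θ = -0.022438 (intermediates below are computed at full precision and shown rounded to 5 d.p.)
v1: (-2.5,-4) → rotate → (-2.58912,-3.94290) → ×s → (-2.98489,-4.54560) → (-2.98,-4.55)
v2: (3.5,-5) → rotate → (3.38693,-5.07727) → ×s → (3.90464,-5.85337) → (3.90,-5.85)
v3: (4,2) → rotate → (4.04387,1.90974) → ×s → (4.66200,2.20166) → (4.66,2.20)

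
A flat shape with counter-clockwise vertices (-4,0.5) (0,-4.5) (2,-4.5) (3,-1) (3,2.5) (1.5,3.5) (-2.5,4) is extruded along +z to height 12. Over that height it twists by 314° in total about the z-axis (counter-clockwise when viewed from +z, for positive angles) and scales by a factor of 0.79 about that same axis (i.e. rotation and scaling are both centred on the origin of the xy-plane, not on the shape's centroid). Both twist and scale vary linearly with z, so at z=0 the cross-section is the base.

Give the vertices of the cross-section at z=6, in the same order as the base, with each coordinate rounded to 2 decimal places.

Cross-section at z=6: (3.12,-1.81) (1.57,3.71) (-0.07,4.41) (-2.12,1.87) (-3.35,-1.01) (-2.46,-2.36) (0.66,-4.17)

t = z/height = 6/12 = 0.5
s = 1 + (scale-1)·z/height = 1 + (0.79-1)·6/12 = 0.895000
θ = twist·z/height = 314°·6/12 = 157.0000° = 2.740167 rad
cos θ = -0.920505, sin θ = 0.390731 (intermediates below are computed at full precision and shown rounded to 5 d.p.)
v1: (-4,0.5) → rotate → (3.48665,-2.02318) → ×s → (3.12056,-1.81074) → (3.12,-1.81)
v2: (0,-4.5) → rotate → (1.75829,4.14227) → ×s → (1.57367,3.70733) → (1.57,3.71)
v3: (2,-4.5) → rotate → (-0.08272,4.92373) → ×s → (-0.07403,4.40674) → (-0.07,4.41)
v4: (3,-1) → rotate → (-2.37078,2.09270) → ×s → (-2.12185,1.87296) → (-2.12,1.87)
v5: (3,2.5) → rotate → (-3.73834,-1.12907) → ×s → (-3.34582,-1.01052) → (-3.35,-1.01)
v6: (1.5,3.5) → rotate → (-2.74832,-2.63567) → ×s → (-2.45974,-2.35892) → (-2.46,-2.36)
v7: (-2.5,4) → rotate → (0.73834,-4.65885) → ×s → (0.66081,-4.16967) → (0.66,-4.17)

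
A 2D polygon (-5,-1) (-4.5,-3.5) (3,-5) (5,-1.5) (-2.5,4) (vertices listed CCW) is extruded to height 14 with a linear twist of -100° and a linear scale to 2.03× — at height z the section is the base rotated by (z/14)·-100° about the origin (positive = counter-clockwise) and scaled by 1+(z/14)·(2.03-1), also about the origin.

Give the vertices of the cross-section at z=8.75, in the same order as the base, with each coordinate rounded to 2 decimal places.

Cross-section at z=8.75: (-5.25,6.53) (-8.52,3.90) (-5.01,-8.17) (1.61,-8.43) (3.93,6.68)

t = z/height = 8.75/14 = 0.625
s = 1 + (scale-1)·z/height = 1 + (2.03-1)·8.75/14 = 1.643750
θ = twist·z/height = -100°·8.75/14 = -62.5000° = -1.090831 rad
cos θ = 0.461749, sin θ = -0.887011 (intermediates below are computed at full precision and shown rounded to 5 d.p.)
v1: (-5,-1) → rotate → (-3.19575,3.97331) → ×s → (-5.25302,6.53112) → (-5.25,6.53)
v2: (-4.5,-3.5) → rotate → (-5.18241,2.37543) → ×s → (-8.51858,3.90461) → (-8.52,3.90)
v3: (3,-5) → rotate → (-3.04981,-4.96978) → ×s → (-5.01312,-8.16907) → (-5.01,-8.17)
v4: (5,-1.5) → rotate → (0.97823,-5.12768) → ×s → (1.60796,-8.42862) → (1.61,-8.43)
v5: (-2.5,4) → rotate → (2.39367,4.06452) → ×s → (3.93460,6.68106) → (3.93,6.68)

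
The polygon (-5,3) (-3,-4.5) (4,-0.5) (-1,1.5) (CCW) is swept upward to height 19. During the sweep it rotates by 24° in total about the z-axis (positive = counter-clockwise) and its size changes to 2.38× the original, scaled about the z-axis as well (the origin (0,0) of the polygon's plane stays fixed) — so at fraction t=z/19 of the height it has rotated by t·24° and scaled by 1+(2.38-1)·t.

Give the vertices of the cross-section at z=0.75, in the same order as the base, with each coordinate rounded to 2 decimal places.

Cross-section at z=0.75: (-5.32,3.08) (-3.08,-4.80) (4.23,-0.46) (-1.08,1.56)

t = z/height = 0.75/19 = 0.0394737
s = 1 + (scale-1)·z/height = 1 + (2.38-1)·0.75/19 = 1.054474
θ = twist·z/height = 24°·0.75/19 = 0.9474° = 0.016535 rad
cos θ = 0.999863, sin θ = 0.016534 (intermediates below are computed at full precision and shown rounded to 5 d.p.)
v1: (-5,3) → rotate → (-5.04892,2.91692) → ×s → (-5.32395,3.07582) → (-5.32,3.08)
v2: (-3,-4.5) → rotate → (-2.92519,-4.54899) → ×s → (-3.08453,-4.79679) → (-3.08,-4.80)
v3: (4,-0.5) → rotate → (4.00772,-0.43380) → ×s → (4.22604,-0.45743) → (4.23,-0.46)
v4: (-1,1.5) → rotate → (-1.02466,1.48326) → ×s → (-1.08048,1.56406) → (-1.08,1.56)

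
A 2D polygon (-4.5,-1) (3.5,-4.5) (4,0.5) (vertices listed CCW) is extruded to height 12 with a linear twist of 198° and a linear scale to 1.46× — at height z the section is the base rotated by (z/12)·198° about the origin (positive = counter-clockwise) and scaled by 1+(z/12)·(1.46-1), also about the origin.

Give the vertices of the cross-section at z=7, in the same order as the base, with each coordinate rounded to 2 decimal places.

Cross-section at z=7: (3.60,-4.61) (3.24,6.46) (-2.76,4.31)

t = z/height = 7/12 = 0.583333
s = 1 + (scale-1)·z/height = 1 + (1.46-1)·7/12 = 1.268333
θ = twist·z/height = 198°·7/12 = 115.5000° = 2.015855 rad
cos θ = -0.430511, sin θ = 0.902585 (intermediates below are computed at full precision and shown rounded to 5 d.p.)
v1: (-4.5,-1) → rotate → (2.83989,-3.63112) → ×s → (3.60192,-4.60547) → (3.60,-4.61)
v2: (3.5,-4.5) → rotate → (2.55484,5.09635) → ×s → (3.24039,6.46387) → (3.24,6.46)
v3: (4,0.5) → rotate → (-2.17334,3.39509) → ×s → (-2.75652,4.30610) → (-2.76,4.31)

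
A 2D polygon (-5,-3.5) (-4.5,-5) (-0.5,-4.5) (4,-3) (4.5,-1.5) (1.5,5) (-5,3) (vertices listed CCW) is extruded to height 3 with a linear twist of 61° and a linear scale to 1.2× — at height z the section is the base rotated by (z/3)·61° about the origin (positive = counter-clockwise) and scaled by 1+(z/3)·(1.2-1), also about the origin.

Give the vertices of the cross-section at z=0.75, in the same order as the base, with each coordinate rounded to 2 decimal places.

t = z/height = 0.75/3 = 0.25
s = 1 + (scale-1)·z/height = 1 + (1.2-1)·0.75/3 = 1.050000
θ = twist·z/height = 61°·0.75/3 = 15.2500° = 0.266163 rad
cos θ = 0.964787, sin θ = 0.263031 (intermediates below are computed at full precision and shown rounded to 5 d.p.)
v1: (-5,-3.5) → rotate → (-3.90333,-4.69191) → ×s → (-4.09849,-4.92651) → (-4.10,-4.93)
v2: (-4.5,-5) → rotate → (-3.02639,-6.00758) → ×s → (-3.17771,-6.30796) → (-3.18,-6.31)
v3: (-0.5,-4.5) → rotate → (0.70125,-4.47306) → ×s → (0.73631,-4.69671) → (0.74,-4.70)
v4: (4,-3) → rotate → (4.64824,-1.84224) → ×s → (4.88066,-1.93435) → (4.88,-1.93)
v5: (4.5,-1.5) → rotate → (4.73609,-0.26354) → ×s → (4.97289,-0.27672) → (4.97,-0.28)
v6: (1.5,5) → rotate → (0.13202,5.21848) → ×s → (0.13863,5.47941) → (0.14,5.48)
v7: (-5,3) → rotate → (-5.61303,1.57921) → ×s → (-5.89368,1.65817) → (-5.89,1.66)

Cross-section at z=0.75: (-4.10,-4.93) (-3.18,-6.31) (0.74,-4.70) (4.88,-1.93) (4.97,-0.28) (0.14,5.48) (-5.89,1.66)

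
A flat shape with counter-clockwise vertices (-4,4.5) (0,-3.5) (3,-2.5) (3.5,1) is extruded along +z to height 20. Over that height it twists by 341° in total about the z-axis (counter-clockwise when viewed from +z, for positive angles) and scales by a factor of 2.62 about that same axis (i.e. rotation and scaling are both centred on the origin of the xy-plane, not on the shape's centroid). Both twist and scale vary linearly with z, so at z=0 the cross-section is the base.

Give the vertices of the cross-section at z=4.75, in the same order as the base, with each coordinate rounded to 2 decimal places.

Cross-section at z=4.75: (-7.02,-4.49) (4.79,-0.76) (4.07,3.56) (-0.61,5.00)

t = z/height = 4.75/20 = 0.2375
s = 1 + (scale-1)·z/height = 1 + (2.62-1)·4.75/20 = 1.384750
θ = twist·z/height = 341°·4.75/20 = 80.9875° = 1.413499 rad
cos θ = 0.156650, sin θ = 0.987654 (intermediates below are computed at full precision and shown rounded to 5 d.p.)
v1: (-4,4.5) → rotate → (-5.07104,-3.24569) → ×s → (-7.02213,-4.49447) → (-7.02,-4.49)
v2: (0,-3.5) → rotate → (3.45679,-0.54827) → ×s → (4.78679,-0.75922) → (4.79,-0.76)
v3: (3,-2.5) → rotate → (2.93909,2.57134) → ×s → (4.06990,3.56066) → (4.07,3.56)
v4: (3.5,1) → rotate → (-0.43938,3.61344) → ×s → (-0.60843,5.00371) → (-0.61,5.00)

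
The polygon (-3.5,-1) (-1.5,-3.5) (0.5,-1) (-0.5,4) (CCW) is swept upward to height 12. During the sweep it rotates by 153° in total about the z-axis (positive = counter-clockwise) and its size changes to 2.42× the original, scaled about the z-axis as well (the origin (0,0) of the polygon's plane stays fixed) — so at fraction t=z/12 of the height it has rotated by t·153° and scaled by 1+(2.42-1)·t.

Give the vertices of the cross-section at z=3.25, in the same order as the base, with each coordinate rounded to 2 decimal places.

t = z/height = 3.25/12 = 0.270833
s = 1 + (scale-1)·z/height = 1 + (2.42-1)·3.25/12 = 1.384583
θ = twist·z/height = 153°·3.25/12 = 41.4375° = 0.723221 rad
cos θ = 0.749678, sin θ = 0.661803 (intermediates below are computed at full precision and shown rounded to 5 d.p.)
v1: (-3.5,-1) → rotate → (-1.96207,-3.06599) → ×s → (-2.71665,-4.24512) → (-2.72,-4.25)
v2: (-1.5,-3.5) → rotate → (1.19179,-3.61658) → ×s → (1.65014,-5.00745) → (1.65,-5.01)
v3: (0.5,-1) → rotate → (1.03664,-0.41878) → ×s → (1.43532,-0.57983) → (1.44,-0.58)
v4: (-0.5,4) → rotate → (-3.02205,2.66781) → ×s → (-4.18428,3.69381) → (-4.18,3.69)

Cross-section at z=3.25: (-2.72,-4.25) (1.65,-5.01) (1.44,-0.58) (-4.18,3.69)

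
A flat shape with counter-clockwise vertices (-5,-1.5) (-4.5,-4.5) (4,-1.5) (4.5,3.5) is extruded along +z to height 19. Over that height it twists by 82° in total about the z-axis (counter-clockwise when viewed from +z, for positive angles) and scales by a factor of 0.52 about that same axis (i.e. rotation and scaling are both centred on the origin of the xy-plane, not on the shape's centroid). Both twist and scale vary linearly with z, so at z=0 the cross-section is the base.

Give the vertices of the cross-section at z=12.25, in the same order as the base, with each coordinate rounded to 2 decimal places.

Cross-section at z=12.25: (-1.26,-3.38) (0.60,-4.35) (2.49,1.58) (-0.05,3.94)

t = z/height = 12.25/19 = 0.644737
s = 1 + (scale-1)·z/height = 1 + (0.52-1)·12.25/19 = 0.690526
θ = twist·z/height = 82°·12.25/19 = 52.8684° = 0.922728 rad
cos θ = 0.603647, sin θ = 0.797251 (intermediates below are computed at full precision and shown rounded to 5 d.p.)
v1: (-5,-1.5) → rotate → (-1.82236,-4.89173) → ×s → (-1.25839,-3.37787) → (-1.26,-3.38)
v2: (-4.5,-4.5) → rotate → (0.87122,-6.30404) → ×s → (0.60160,-4.35311) → (0.60,-4.35)
v3: (4,-1.5) → rotate → (3.61047,2.28353) → ×s → (2.49312,1.57684) → (2.49,1.58)
v4: (4.5,3.5) → rotate → (-0.07397,5.70040) → ×s → (-0.05108,3.93627) → (-0.05,3.94)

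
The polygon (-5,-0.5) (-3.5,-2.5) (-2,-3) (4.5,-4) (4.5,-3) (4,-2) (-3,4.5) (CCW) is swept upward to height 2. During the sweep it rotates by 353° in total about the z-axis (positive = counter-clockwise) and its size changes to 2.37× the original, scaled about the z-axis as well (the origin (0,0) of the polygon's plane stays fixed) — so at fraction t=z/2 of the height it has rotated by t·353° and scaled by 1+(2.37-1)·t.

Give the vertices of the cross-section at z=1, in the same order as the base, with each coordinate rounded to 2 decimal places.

t = z/height = 1/2 = 0.5
s = 1 + (scale-1)·z/height = 1 + (2.37-1)·1/2 = 1.685000
θ = twist·z/height = 353°·1/2 = 176.5000° = 3.080506 rad
cos θ = -0.998135, sin θ = 0.061049 (intermediates below are computed at full precision and shown rounded to 5 d.p.)
v1: (-5,-0.5) → rotate → (5.02120,0.19382) → ×s → (8.46072,0.32659) → (8.46,0.33)
v2: (-3.5,-2.5) → rotate → (3.64609,2.28167) → ×s → (6.14367,3.84461) → (6.14,3.84)
v3: (-2,-3) → rotate → (2.17942,2.87231) → ×s → (3.67231,4.83984) → (3.67,4.84)
v4: (4.5,-4) → rotate → (-4.24741,4.26726) → ×s → (-7.15689,7.19033) → (-7.16,7.19)
v5: (4.5,-3) → rotate → (-4.30846,3.26912) → ×s → (-7.25976,5.50847) → (-7.26,5.51)
v6: (4,-2) → rotate → (-3.87044,2.24046) → ×s → (-6.52169,3.77518) → (-6.52,3.78)
v7: (-3,4.5) → rotate → (2.71969,-4.67475) → ×s → (4.58267,-7.87696) → (4.58,-7.88)

Cross-section at z=1: (8.46,0.33) (6.14,3.84) (3.67,4.84) (-7.16,7.19) (-7.26,5.51) (-6.52,3.78) (4.58,-7.88)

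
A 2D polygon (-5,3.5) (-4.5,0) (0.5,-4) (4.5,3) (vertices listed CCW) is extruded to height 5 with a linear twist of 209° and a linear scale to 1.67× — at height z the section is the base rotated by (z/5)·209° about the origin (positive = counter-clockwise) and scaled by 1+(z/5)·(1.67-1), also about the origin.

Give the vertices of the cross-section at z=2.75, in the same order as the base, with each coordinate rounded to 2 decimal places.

t = z/height = 2.75/5 = 0.55
s = 1 + (scale-1)·z/height = 1 + (1.67-1)·2.75/5 = 1.368500
θ = twist·z/height = 209°·2.75/5 = 114.9500° = 2.006256 rad
cos θ = -0.421827, sin θ = 0.906676 (intermediates below are computed at full precision and shown rounded to 5 d.p.)
v1: (-5,3.5) → rotate → (-1.06423,-6.00978) → ×s → (-1.45640,-8.22438) → (-1.46,-8.22)
v2: (-4.5,0) → rotate → (1.89822,-4.08004) → ×s → (2.59772,-5.58354) → (2.60,-5.58)
v3: (0.5,-4) → rotate → (3.41579,2.14065) → ×s → (4.67451,2.92948) → (4.67,2.93)
v4: (4.5,3) → rotate → (-4.61825,2.81456) → ×s → (-6.32008,3.85173) → (-6.32,3.85)

Cross-section at z=2.75: (-1.46,-8.22) (2.60,-5.58) (4.67,2.93) (-6.32,3.85)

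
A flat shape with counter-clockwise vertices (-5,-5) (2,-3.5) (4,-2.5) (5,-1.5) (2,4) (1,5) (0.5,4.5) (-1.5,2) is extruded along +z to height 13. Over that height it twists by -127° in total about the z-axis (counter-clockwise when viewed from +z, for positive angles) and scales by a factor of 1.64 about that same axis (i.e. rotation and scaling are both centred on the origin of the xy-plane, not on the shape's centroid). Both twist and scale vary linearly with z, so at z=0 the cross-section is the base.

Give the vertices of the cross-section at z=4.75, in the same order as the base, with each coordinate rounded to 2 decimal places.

Cross-section at z=4.75: (-8.72,0.21) (-1.43,-4.77) (1.17,-5.70) (2.91,-5.74) (5.28,1.62) (5.32,3.36) (4.45,3.38) (0.51,3.04)

t = z/height = 4.75/13 = 0.365385
s = 1 + (scale-1)·z/height = 1 + (1.64-1)·4.75/13 = 1.233846
θ = twist·z/height = -127°·4.75/13 = -46.4038° = -0.809900 rad
cos θ = 0.689571, sin θ = -0.724218 (intermediates below are computed at full precision and shown rounded to 5 d.p.)
v1: (-5,-5) → rotate → (-7.06895,0.17324) → ×s → (-8.72199,0.21375) → (-8.72,0.21)
v2: (2,-3.5) → rotate → (-1.15562,-3.86193) → ×s → (-1.42586,-4.76503) → (-1.43,-4.77)
v3: (4,-2.5) → rotate → (0.94774,-4.62080) → ×s → (1.16936,-5.70136) → (1.17,-5.70)
v4: (5,-1.5) → rotate → (2.36153,-4.65545) → ×s → (2.91376,-5.74411) → (2.91,-5.74)
v5: (2,4) → rotate → (4.27601,1.30985) → ×s → (5.27594,1.61615) → (5.28,1.62)
v6: (1,5) → rotate → (4.31066,2.72364) → ×s → (5.31869,3.36055) → (5.32,3.36)
v7: (0.5,4.5) → rotate → (3.60377,2.74096) → ×s → (4.44649,3.38192) → (4.45,3.38)
v8: (-1.5,2) → rotate → (0.41408,2.46547) → ×s → (0.51091,3.04201) → (0.51,3.04)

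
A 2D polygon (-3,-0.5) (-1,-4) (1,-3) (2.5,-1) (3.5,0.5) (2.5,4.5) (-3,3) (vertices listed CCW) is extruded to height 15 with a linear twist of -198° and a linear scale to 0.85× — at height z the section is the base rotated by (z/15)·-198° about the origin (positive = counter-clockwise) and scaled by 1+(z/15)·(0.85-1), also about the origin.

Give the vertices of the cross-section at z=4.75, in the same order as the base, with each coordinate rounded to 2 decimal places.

Cross-section at z=4.75: (-1.73,2.32) (-3.82,-0.90) (-2.10,-2.16) (0.25,-2.55) (1.95,-2.74) (4.90,-0.15) (1.23,3.85)

t = z/height = 4.75/15 = 0.316667
s = 1 + (scale-1)·z/height = 1 + (0.85-1)·4.75/15 = 0.952500
θ = twist·z/height = -198°·4.75/15 = -62.7000° = -1.094321 rad
cos θ = 0.458650, sin θ = -0.888617 (intermediates below are computed at full precision and shown rounded to 5 d.p.)
v1: (-3,-0.5) → rotate → (-1.82026,2.43653) → ×s → (-1.73380,2.32079) → (-1.73,2.32)
v2: (-1,-4) → rotate → (-4.01312,-0.94598) → ×s → (-3.82250,-0.90105) → (-3.82,-0.90)
v3: (1,-3) → rotate → (-2.20720,-2.26457) → ×s → (-2.10236,-2.15700) → (-2.10,-2.16)
v4: (2.5,-1) → rotate → (0.25801,-2.68019) → ×s → (0.24575,-2.55288) → (0.25,-2.55)
v5: (3.5,0.5) → rotate → (2.04958,-2.88084) → ×s → (1.95223,-2.74400) → (1.95,-2.74)
v6: (2.5,4.5) → rotate → (5.14540,-0.15762) → ×s → (4.90099,-0.15013) → (4.90,-0.15)
v7: (-3,3) → rotate → (1.28990,4.04180) → ×s → (1.22863,3.84981) → (1.23,3.85)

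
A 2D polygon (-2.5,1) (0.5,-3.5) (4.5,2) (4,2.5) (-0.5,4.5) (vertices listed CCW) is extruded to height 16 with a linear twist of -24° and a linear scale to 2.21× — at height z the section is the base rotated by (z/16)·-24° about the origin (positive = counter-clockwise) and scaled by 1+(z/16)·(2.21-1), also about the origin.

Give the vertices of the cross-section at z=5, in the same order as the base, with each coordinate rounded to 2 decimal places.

t = z/height = 5/16 = 0.3125
s = 1 + (scale-1)·z/height = 1 + (2.21-1)·5/16 = 1.378125
θ = twist·z/height = -24°·5/16 = -7.5000° = -0.130900 rad
cos θ = 0.991445, sin θ = -0.130526 (intermediates below are computed at full precision and shown rounded to 5 d.p.)
v1: (-2.5,1) → rotate → (-2.34809,1.31776) → ×s → (-3.23596,1.81604) → (-3.24,1.82)
v2: (0.5,-3.5) → rotate → (0.03888,-3.53532) → ×s → (0.05358,-4.87211) → (0.05,-4.87)
v3: (4.5,2) → rotate → (4.72255,1.39552) → ×s → (6.50827,1.92320) → (6.51,1.92)
v4: (4,2.5) → rotate → (4.29209,1.95651) → ×s → (5.91504,2.69631) → (5.92,2.70)
v5: (-0.5,4.5) → rotate → (0.09165,4.52676) → ×s → (0.12630,6.23845) → (0.13,6.24)

Cross-section at z=5: (-3.24,1.82) (0.05,-4.87) (6.51,1.92) (5.92,2.70) (0.13,6.24)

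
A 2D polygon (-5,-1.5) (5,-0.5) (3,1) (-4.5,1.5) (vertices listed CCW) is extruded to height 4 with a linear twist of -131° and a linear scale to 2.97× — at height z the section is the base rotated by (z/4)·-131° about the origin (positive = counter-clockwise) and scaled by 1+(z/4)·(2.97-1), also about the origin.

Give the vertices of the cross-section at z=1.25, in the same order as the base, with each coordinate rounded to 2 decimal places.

Cross-section at z=1.25: (-7.69,3.46) (5.57,-5.90) (4.72,-1.96) (-3.90,6.59)

t = z/height = 1.25/4 = 0.3125
s = 1 + (scale-1)·z/height = 1 + (2.97-1)·1.25/4 = 1.615625
θ = twist·z/height = -131°·1.25/4 = -40.9375° = -0.714494 rad
cos θ = 0.755425, sin θ = -0.655235 (intermediates below are computed at full precision and shown rounded to 5 d.p.)
v1: (-5,-1.5) → rotate → (-4.75998,2.14304) → ×s → (-7.69034,3.46235) → (-7.69,3.46)
v2: (5,-0.5) → rotate → (3.44951,-3.65389) → ×s → (5.57311,-5.90331) → (5.57,-5.90)
v3: (3,1) → rotate → (2.92151,-1.21028) → ×s → (4.72006,-1.95536) → (4.72,-1.96)
v4: (-4.5,1.5) → rotate → (-2.41656,4.08170) → ×s → (-3.90425,6.59449) → (-3.90,6.59)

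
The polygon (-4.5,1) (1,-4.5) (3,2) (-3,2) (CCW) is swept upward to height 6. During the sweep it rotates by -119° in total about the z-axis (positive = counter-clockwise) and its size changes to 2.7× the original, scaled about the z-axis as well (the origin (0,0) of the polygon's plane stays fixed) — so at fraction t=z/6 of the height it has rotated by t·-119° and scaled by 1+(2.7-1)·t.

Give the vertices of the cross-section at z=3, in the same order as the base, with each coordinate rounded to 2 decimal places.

Cross-section at z=3: (-2.63,8.11) (-6.23,-5.82) (6.00,-2.90) (0.37,6.66)

t = z/height = 3/6 = 0.5
s = 1 + (scale-1)·z/height = 1 + (2.7-1)·3/6 = 1.850000
θ = twist·z/height = -119°·3/6 = -59.5000° = -1.038471 rad
cos θ = 0.507538, sin θ = -0.861629 (intermediates below are computed at full precision and shown rounded to 5 d.p.)
v1: (-4.5,1) → rotate → (-1.42229,4.38487) → ×s → (-2.63124,8.11201) → (-2.63,8.11)
v2: (1,-4.5) → rotate → (-3.36979,-3.14555) → ×s → (-6.23412,-5.81927) → (-6.23,-5.82)
v3: (3,2) → rotate → (3.24587,-1.56981) → ×s → (6.00487,-2.90415) → (6.00,-2.90)
v4: (-3,2) → rotate → (0.20064,3.59996) → ×s → (0.37119,6.65993) → (0.37,6.66)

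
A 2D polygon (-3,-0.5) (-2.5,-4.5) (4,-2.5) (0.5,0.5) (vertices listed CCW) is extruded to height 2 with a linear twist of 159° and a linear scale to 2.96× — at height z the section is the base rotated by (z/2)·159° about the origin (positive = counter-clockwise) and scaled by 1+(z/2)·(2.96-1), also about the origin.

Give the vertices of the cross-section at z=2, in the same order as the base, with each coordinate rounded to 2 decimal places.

Cross-section at z=2: (8.82,-1.80) (11.68,9.78) (-8.40,11.15) (-1.91,-0.85)

t = z/height = 2/2 = 1
s = 1 + (scale-1)·z/height = 1 + (2.96-1)·2/2 = 2.960000
θ = twist·z/height = 159°·2/2 = 159.0000° = 2.775074 rad
cos θ = -0.933580, sin θ = 0.358368 (intermediates below are computed at full precision and shown rounded to 5 d.p.)
v1: (-3,-0.5) → rotate → (2.97993,-0.60831) → ×s → (8.82058,-1.80061) → (8.82,-1.80)
v2: (-2.5,-4.5) → rotate → (3.94661,3.30519) → ×s → (11.68196,9.78337) → (11.68,9.78)
v3: (4,-2.5) → rotate → (-2.83840,3.76742) → ×s → (-8.40167,11.15157) → (-8.40,11.15)
v4: (0.5,0.5) → rotate → (-0.64597,-0.28761) → ×s → (-1.91208,-0.85131) → (-1.91,-0.85)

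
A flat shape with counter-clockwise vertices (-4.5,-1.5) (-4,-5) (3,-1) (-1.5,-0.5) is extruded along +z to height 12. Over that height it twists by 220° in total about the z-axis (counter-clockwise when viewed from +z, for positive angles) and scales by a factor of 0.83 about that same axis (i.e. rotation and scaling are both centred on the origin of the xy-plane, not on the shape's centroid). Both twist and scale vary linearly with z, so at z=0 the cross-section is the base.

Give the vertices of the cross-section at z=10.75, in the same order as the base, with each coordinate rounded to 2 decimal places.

Cross-section at z=10.75: (3.27,2.34) (2.00,5.05) (-2.68,0.06) (1.09,0.78)

t = z/height = 10.75/12 = 0.895833
s = 1 + (scale-1)·z/height = 1 + (0.83-1)·10.75/12 = 0.847708
θ = twist·z/height = 220°·10.75/12 = 197.0833° = 3.439753 rad
cos θ = -0.955879, sin θ = -0.293762 (intermediates below are computed at full precision and shown rounded to 5 d.p.)
v1: (-4.5,-1.5) → rotate → (3.86081,2.75575) → ×s → (3.27284,2.33607) → (3.27,2.34)
v2: (-4,-5) → rotate → (2.35470,5.95444) → ×s → (1.99610,5.04763) → (2.00,5.05)
v3: (3,-1) → rotate → (-3.16140,0.07459) → ×s → (-2.67994,0.06323) → (-2.68,0.06)
v4: (-1.5,-0.5) → rotate → (1.28694,0.91858) → ×s → (1.09095,0.77869) → (1.09,0.78)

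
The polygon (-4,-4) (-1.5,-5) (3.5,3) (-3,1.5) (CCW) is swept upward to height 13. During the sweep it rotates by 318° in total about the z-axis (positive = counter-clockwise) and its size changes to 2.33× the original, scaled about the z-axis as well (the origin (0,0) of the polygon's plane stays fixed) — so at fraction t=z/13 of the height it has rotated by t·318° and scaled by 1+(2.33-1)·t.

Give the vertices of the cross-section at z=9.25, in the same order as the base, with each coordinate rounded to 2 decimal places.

Cross-section at z=9.25: (-0.24,11.01) (-5.01,8.84) (-0.49,-8.96) (6.15,2.20)

t = z/height = 9.25/13 = 0.711538
s = 1 + (scale-1)·z/height = 1 + (2.33-1)·9.25/13 = 1.946346
θ = twist·z/height = 318°·9.25/13 = 226.2692° = 3.949143 rad
cos θ = -0.691271, sin θ = -0.722596 (intermediates below are computed at full precision and shown rounded to 5 d.p.)
v1: (-4,-4) → rotate → (-0.12530,5.65547) → ×s → (-0.24388,11.00750) → (-0.24,11.01)
v2: (-1.5,-5) → rotate → (-2.57607,4.54025) → ×s → (-5.01393,8.83689) → (-5.01,8.84)
v3: (3.5,3) → rotate → (-0.25166,-4.60290) → ×s → (-0.48982,-8.95883) → (-0.49,-8.96)
v4: (-3,1.5) → rotate → (3.15771,1.13088) → ×s → (6.14599,2.20109) → (6.15,2.20)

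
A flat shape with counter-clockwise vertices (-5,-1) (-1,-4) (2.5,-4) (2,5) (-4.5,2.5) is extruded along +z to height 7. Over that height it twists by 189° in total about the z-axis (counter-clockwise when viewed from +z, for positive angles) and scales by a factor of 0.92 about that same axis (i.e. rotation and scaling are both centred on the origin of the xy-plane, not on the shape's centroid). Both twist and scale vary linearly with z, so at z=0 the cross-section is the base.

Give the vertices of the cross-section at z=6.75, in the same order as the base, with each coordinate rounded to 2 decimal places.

Cross-section at z=6.75: (4.57,1.10) (0.78,3.72) (-2.45,3.60) (-1.66,-4.68) (4.24,-2.14)

t = z/height = 6.75/7 = 0.964286
s = 1 + (scale-1)·z/height = 1 + (0.92-1)·6.75/7 = 0.922857
θ = twist·z/height = 189°·6.75/7 = 182.2500° = 3.180863 rad
cos θ = -0.999229, sin θ = -0.039260 (intermediates below are computed at full precision and shown rounded to 5 d.p.)
v1: (-5,-1) → rotate → (4.95689,1.19553) → ×s → (4.57450,1.10330) → (4.57,1.10)
v2: (-1,-4) → rotate → (0.84219,4.03618) → ×s → (0.77722,3.72481) → (0.78,3.72)
v3: (2.5,-4) → rotate → (-2.65511,3.89877) → ×s → (-2.45029,3.59800) → (-2.45,3.60)
v4: (2,5) → rotate → (-1.80216,-5.07466) → ×s → (-1.66314,-4.68319) → (-1.66,-4.68)
v5: (-4.5,2.5) → rotate → (4.59468,-2.32140) → ×s → (4.24023,-2.14232) → (4.24,-2.14)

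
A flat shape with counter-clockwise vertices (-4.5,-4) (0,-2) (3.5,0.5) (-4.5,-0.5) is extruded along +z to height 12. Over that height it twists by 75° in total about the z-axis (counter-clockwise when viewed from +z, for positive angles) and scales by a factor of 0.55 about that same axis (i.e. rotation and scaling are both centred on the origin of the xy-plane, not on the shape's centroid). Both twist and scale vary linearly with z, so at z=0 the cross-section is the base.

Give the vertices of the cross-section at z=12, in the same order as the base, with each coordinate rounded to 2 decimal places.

Cross-section at z=12: (1.48,-2.96) (1.06,-0.28) (0.23,1.93) (-0.37,-2.46)

t = z/height = 12/12 = 1
s = 1 + (scale-1)·z/height = 1 + (0.55-1)·12/12 = 0.550000
θ = twist·z/height = 75°·12/12 = 75.0000° = 1.308997 rad
cos θ = 0.258819, sin θ = 0.965926 (intermediates below are computed at full precision and shown rounded to 5 d.p.)
v1: (-4.5,-4) → rotate → (2.69902,-5.38194) → ×s → (1.48446,-2.96007) → (1.48,-2.96)
v2: (0,-2) → rotate → (1.93185,-0.51764) → ×s → (1.06252,-0.28470) → (1.06,-0.28)
v3: (3.5,0.5) → rotate → (0.42290,3.51015) → ×s → (0.23260,1.93058) → (0.23,1.93)
v4: (-4.5,-0.5) → rotate → (-0.68172,-4.47608) → ×s → (-0.37495,-2.46184) → (-0.37,-2.46)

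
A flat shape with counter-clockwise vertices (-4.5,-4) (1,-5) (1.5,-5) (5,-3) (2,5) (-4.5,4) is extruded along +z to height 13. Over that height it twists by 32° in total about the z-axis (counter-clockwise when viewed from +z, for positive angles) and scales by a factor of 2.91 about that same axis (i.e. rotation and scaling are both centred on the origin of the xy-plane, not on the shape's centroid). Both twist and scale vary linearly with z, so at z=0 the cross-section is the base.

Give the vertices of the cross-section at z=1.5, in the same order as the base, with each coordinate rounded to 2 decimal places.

Cross-section at z=1.5: (-5.17,-5.23) (1.61,-6.01) (2.22,-5.97) (6.33,-3.26) (2.04,6.25) (-5.79,4.52)

t = z/height = 1.5/13 = 0.115385
s = 1 + (scale-1)·z/height = 1 + (2.91-1)·1.5/13 = 1.220385
θ = twist·z/height = 32°·1.5/13 = 3.6923° = 0.064443 rad
cos θ = 0.997924, sin θ = 0.064398 (intermediates below are computed at full precision and shown rounded to 5 d.p.)
v1: (-4.5,-4) → rotate → (-4.23307,-4.28149) → ×s → (-5.16597,-5.22506) → (-5.17,-5.23)
v2: (1,-5) → rotate → (1.31992,-4.92522) → ×s → (1.61081,-6.01067) → (1.61,-6.01)
v3: (1.5,-5) → rotate → (1.81888,-4.89302) → ×s → (2.21973,-5.97137) → (2.22,-5.97)
v4: (5,-3) → rotate → (5.18282,-2.67178) → ×s → (6.32503,-3.26060) → (6.33,-3.26)
v5: (2,5) → rotate → (1.67386,5.11842) → ×s → (2.04275,6.24644) → (2.04,6.25)
v6: (-4.5,4) → rotate → (-4.74825,3.70190) → ×s → (-5.79469,4.51775) → (-5.79,4.52)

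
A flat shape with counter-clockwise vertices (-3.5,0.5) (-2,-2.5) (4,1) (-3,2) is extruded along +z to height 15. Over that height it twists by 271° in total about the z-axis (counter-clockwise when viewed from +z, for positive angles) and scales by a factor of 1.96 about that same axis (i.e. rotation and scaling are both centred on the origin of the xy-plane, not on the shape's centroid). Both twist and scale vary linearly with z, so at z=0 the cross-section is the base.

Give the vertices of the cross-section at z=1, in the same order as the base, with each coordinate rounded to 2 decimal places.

Cross-section at z=1: (-3.71,-0.65) (-1.20,-3.19) (3.72,2.33) (-3.69,1.03)

t = z/height = 1/15 = 0.0666667
s = 1 + (scale-1)·z/height = 1 + (1.96-1)·1/15 = 1.064000
θ = twist·z/height = 271°·1/15 = 18.0667° = 0.315323 rad
cos θ = 0.950696, sin θ = 0.310123 (intermediates below are computed at full precision and shown rounded to 5 d.p.)
v1: (-3.5,0.5) → rotate → (-3.48250,-0.61008) → ×s → (-3.70538,-0.64913) → (-3.71,-0.65)
v2: (-2,-2.5) → rotate → (-1.12608,-2.99699) → ×s → (-1.19815,-3.18879) → (-1.20,-3.19)
v3: (4,1) → rotate → (3.49266,2.19119) → ×s → (3.71619,2.33143) → (3.72,2.33)
v4: (-3,2) → rotate → (-3.47234,0.97102) → ×s → (-3.69457,1.03317) → (-3.69,1.03)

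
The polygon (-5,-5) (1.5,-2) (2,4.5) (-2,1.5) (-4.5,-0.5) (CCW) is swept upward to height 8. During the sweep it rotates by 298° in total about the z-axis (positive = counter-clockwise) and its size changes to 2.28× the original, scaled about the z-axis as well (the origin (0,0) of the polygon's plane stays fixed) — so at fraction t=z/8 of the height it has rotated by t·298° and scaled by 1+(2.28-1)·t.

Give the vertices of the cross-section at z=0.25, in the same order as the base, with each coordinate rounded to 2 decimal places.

Cross-section at z=0.25: (-4.29,-5.97) (1.88,-1.80) (1.30,4.95) (-2.31,1.20) (-4.53,-1.27)

t = z/height = 0.25/8 = 0.03125
s = 1 + (scale-1)·z/height = 1 + (2.28-1)·0.25/8 = 1.040000
θ = twist·z/height = 298°·0.25/8 = 9.3125° = 0.162534 rad
cos θ = 0.986820, sin θ = 0.161819 (intermediates below are computed at full precision and shown rounded to 5 d.p.)
v1: (-5,-5) → rotate → (-4.12501,-5.74320) → ×s → (-4.29001,-5.97293) → (-4.29,-5.97)
v2: (1.5,-2) → rotate → (1.80387,-1.73091) → ×s → (1.87602,-1.80015) → (1.88,-1.80)
v3: (2,4.5) → rotate → (1.24545,4.76433) → ×s → (1.29527,4.95490) → (1.30,4.95)
v4: (-2,1.5) → rotate → (-2.21637,1.15659) → ×s → (-2.30502,1.20286) → (-2.31,1.20)
v5: (-4.5,-0.5) → rotate → (-4.35978,-1.22160) → ×s → (-4.53417,-1.27046) → (-4.53,-1.27)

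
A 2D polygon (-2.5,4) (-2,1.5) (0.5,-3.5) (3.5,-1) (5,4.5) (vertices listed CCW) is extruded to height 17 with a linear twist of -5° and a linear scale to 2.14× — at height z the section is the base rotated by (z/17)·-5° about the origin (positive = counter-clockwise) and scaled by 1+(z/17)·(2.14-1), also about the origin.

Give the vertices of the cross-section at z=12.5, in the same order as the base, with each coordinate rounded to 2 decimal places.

t = z/height = 12.5/17 = 0.735294
s = 1 + (scale-1)·z/height = 1 + (2.14-1)·12.5/17 = 1.838235
θ = twist·z/height = -5°·12.5/17 = -3.6765° = -0.064167 rad
cos θ = 0.997942, sin θ = -0.064122 (intermediates below are computed at full precision and shown rounded to 5 d.p.)
v1: (-2.5,4) → rotate → (-2.23837,4.15207) → ×s → (-4.11464,7.63249) → (-4.11,7.63)
v2: (-2,1.5) → rotate → (-1.89970,1.62516) → ×s → (-3.49210,2.98742) → (-3.49,2.99)
v3: (0.5,-3.5) → rotate → (0.27454,-3.52486) → ×s → (0.50467,-6.47952) → (0.50,-6.48)
v4: (3.5,-1) → rotate → (3.42867,-1.22237) → ×s → (6.30271,-2.24701) → (6.30,-2.25)
v5: (5,4.5) → rotate → (5.27826,4.17013) → ×s → (9.70269,7.66567) → (9.70,7.67)

Cross-section at z=12.5: (-4.11,7.63) (-3.49,2.99) (0.50,-6.48) (6.30,-2.25) (9.70,7.67)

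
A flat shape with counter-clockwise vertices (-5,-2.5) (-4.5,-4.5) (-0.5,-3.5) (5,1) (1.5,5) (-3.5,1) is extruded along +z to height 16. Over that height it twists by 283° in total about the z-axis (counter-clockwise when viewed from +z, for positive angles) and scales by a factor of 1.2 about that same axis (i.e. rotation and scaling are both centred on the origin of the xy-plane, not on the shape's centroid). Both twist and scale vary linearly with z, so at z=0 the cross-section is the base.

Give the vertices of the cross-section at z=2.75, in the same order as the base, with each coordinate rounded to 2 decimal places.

Cross-section at z=2.75: (-1.48,-5.59) (0.42,-6.57) (2.38,-2.78) (2.64,4.57) (-2.86,4.58) (-3.17,-2.03)

t = z/height = 2.75/16 = 0.171875
s = 1 + (scale-1)·z/height = 1 + (1.2-1)·2.75/16 = 1.034375
θ = twist·z/height = 283°·2.75/16 = 48.6406° = 0.848939 rad
cos θ = 0.660780, sin θ = 0.750580 (intermediates below are computed at full precision and shown rounded to 5 d.p.)
v1: (-5,-2.5) → rotate → (-1.42745,-5.40485) → ×s → (-1.47652,-5.59064) → (-1.48,-5.59)
v2: (-4.5,-4.5) → rotate → (0.40410,-6.35112) → ×s → (0.41799,-6.56944) → (0.42,-6.57)
v3: (-0.5,-3.5) → rotate → (2.29664,-2.68802) → ×s → (2.37559,-2.78042) → (2.38,-2.78)
v4: (5,1) → rotate → (2.55332,4.41368) → ×s → (2.64109,4.56540) → (2.64,4.57)
v5: (1.5,5) → rotate → (-2.76173,4.42977) → ×s → (-2.85666,4.58204) → (-2.86,4.58)
v6: (-3.5,1) → rotate → (-3.06331,-1.96625) → ×s → (-3.16861,-2.03384) → (-3.17,-2.03)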